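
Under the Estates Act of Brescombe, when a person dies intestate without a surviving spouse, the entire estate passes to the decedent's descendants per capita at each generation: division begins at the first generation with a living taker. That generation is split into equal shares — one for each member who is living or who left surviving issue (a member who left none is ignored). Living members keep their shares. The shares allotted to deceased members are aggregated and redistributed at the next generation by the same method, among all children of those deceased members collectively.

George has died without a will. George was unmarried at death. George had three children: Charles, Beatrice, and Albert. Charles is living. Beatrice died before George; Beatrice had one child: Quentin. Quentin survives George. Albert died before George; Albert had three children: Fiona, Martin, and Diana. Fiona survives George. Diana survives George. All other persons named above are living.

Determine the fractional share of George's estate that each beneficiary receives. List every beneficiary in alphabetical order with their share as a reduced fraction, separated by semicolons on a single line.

There is no surviving spouse, so the entire estate passes to George's descendants per capita at each generation.
At generation 1 (Charles, Beatrice, Albert) there are 3 shares of (1)/3 = 1/3 each.
Living: Charles — each takes 1/3.
Deceased: Beatrice and Albert. Their combined 2/3 is pooled and carried to generation 2.
At generation 2 (Quentin, Fiona, Martin, Diana) there are 4 shares of (2/3)/4 = 1/6 each.
Living: Quentin, Fiona, Martin, and Diana — each takes 1/6.

Charles 1/3; Diana 1/6; Fiona 1/6; Martin 1/6; Quentin 1/6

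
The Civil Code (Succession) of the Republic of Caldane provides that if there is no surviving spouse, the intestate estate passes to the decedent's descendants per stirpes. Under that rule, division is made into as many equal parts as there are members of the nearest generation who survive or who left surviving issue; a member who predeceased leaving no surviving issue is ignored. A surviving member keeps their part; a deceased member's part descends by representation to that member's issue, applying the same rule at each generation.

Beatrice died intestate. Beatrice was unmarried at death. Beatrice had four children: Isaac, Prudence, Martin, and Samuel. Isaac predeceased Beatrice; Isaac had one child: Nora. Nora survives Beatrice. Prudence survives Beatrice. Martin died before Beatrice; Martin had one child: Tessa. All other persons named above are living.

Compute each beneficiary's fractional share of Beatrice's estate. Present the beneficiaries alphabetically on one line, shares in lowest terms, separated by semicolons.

Nora 1/4; Prudence 1/4; Samuel 1/4; Tessa 1/4

There is no surviving spouse, so the entire estate passes to Beatrice's descendants per stirpes.
The estate is divided into 4 equal shares of 1/4 among Isaac, Prudence, Martin, Samuel.
Isaac predeceased; the 1/4 allotted to Isaac's branch passes to Isaac's issue by representation.
Nora is the sole taker at this level and receives the full 1/4.
Prudence is living and takes 1/4.
Martin predeceased; the 1/4 allotted to Martin's branch passes to Martin's issue by representation.
Tessa is the sole taker at this level and receives the full 1/4.
Samuel is living and takes 1/4.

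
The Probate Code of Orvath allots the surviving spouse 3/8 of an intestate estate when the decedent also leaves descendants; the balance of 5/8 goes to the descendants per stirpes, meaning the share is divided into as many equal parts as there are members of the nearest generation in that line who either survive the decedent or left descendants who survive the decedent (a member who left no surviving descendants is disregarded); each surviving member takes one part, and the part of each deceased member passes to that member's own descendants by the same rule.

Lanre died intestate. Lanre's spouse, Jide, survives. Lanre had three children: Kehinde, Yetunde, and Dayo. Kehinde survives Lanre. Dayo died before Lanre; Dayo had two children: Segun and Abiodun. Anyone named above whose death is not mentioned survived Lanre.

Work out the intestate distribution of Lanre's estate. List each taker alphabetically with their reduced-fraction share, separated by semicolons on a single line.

Abiodun 5/48; Jide 3/8; Kehinde 5/24; Segun 5/48; Yetunde 5/24

Jide, as surviving spouse, takes 3/8.
The remaining 5/8 passes to Lanre's descendants per stirpes.
The 5/8 is divided into 3 equal shares of 5/24 among Kehinde, Yetunde, Dayo.
Kehinde is living and takes 5/24.
Yetunde is living and takes 5/24.
Dayo predeceased; the 5/24 allotted to Dayo's branch passes to Dayo's issue by representation.
The 5/24 is divided into 2 equal shares of 5/48 among Segun, Abiodun.
Segun is living and takes 5/48.
Abiodun is living and takes 5/48.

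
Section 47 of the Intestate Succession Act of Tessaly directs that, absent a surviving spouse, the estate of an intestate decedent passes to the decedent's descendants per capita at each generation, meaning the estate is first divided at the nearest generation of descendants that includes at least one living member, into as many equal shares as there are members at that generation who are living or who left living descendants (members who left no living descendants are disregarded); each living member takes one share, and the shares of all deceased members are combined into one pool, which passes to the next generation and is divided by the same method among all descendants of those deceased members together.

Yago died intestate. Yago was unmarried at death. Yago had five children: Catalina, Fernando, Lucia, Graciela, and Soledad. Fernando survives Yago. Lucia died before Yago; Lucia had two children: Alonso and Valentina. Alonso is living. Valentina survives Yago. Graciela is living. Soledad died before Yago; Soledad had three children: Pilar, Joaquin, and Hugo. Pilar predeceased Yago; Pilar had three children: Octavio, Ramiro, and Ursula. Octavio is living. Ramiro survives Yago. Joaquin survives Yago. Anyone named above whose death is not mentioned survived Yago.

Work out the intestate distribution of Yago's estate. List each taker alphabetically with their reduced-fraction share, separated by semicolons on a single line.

There is no surviving spouse, so the entire estate passes to Yago's descendants per capita at each generation.
At generation 1 (Catalina, Fernando, Lucia, Graciela, Soledad) there are 5 shares of (1)/5 = 1/5 each.
Living: Catalina, Fernando, and Graciela — each takes 1/5.
Deceased: Lucia and Soledad. Their combined 2/5 is pooled and carried to generation 2.
At generation 2 (Alonso, Valentina, Pilar, Joaquin, Hugo) there are 5 shares of (2/5)/5 = 2/25 each.
Living: Alonso, Valentina, Joaquin, and Hugo — each takes 2/25.
Deceased: Pilar. That 2/25 share is carried to generation 3.
At generation 3 (Octavio, Ramiro, Ursula) there are 3 shares of (2/25)/3 = 2/75 each.
Living: Octavio, Ramiro, and Ursula — each takes 2/75.

Alonso 2/25; Catalina 1/5; Fernando 1/5; Graciela 1/5; Hugo 2/25; Joaquin 2/25; Octavio 2/75; Ramiro 2/75; Ursula 2/75; Valentina 2/25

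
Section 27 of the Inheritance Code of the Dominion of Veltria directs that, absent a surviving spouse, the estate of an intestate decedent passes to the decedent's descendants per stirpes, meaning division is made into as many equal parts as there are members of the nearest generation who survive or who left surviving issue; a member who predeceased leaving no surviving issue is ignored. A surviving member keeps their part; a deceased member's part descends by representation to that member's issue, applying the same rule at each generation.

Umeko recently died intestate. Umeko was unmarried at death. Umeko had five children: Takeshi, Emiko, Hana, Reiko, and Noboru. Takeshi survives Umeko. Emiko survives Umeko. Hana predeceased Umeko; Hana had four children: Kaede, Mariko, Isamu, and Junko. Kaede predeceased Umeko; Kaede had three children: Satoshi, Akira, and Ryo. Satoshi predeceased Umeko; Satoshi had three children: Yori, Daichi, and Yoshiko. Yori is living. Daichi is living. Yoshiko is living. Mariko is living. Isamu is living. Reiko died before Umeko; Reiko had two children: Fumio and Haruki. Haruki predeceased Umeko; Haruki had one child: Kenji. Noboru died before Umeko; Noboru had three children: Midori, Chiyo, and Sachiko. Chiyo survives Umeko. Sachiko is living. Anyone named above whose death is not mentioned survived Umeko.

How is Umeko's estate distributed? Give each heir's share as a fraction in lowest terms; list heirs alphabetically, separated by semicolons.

Akira 1/60; Chiyo 1/15; Daichi 1/180; Emiko 1/5; Fumio 1/10; Isamu 1/20; Junko 1/20; Kenji 1/10; Mariko 1/20; Midori 1/15; Ryo 1/60; Sachiko 1/15; Takeshi 1/5; Yori 1/180; Yoshiko 1/180

There is no surviving spouse, so the entire estate passes to Umeko's descendants per stirpes.
The estate is divided into 5 equal shares of 1/5 among Takeshi, Emiko, Hana, Reiko, Noboru.
Takeshi is living and takes 1/5.
Emiko is living and takes 1/5.
Hana predeceased; the 1/5 allotted to Hana's branch passes to Hana's issue by representation.
The 1/5 is divided into 4 equal shares of 1/20 among Kaede, Mariko, Isamu, Junko.
Kaede predeceased; the 1/20 allotted to Kaede's branch passes to Kaede's issue by representation.
The 1/20 is divided into 3 equal shares of 1/60 among Satoshi, Akira, Ryo.
Satoshi predeceased; the 1/60 allotted to Satoshi's branch passes to Satoshi's issue by representation.
The 1/60 is divided into 3 equal shares of 1/180 among Yori, Daichi, Yoshiko.
Yori is living and takes 1/180.
Daichi is living and takes 1/180.
Yoshiko is living and takes 1/180.
Akira is living and takes 1/60.
Ryo is living and takes 1/60.
Mariko is living and takes 1/20.
Isamu is living and takes 1/20.
Junko is living and takes 1/20.
Reiko predeceased; the 1/5 allotted to Reiko's branch passes to Reiko's issue by representation.
The 1/5 is divided into 2 equal shares of 1/10 among Fumio, Haruki.
Fumio is living and takes 1/10.
Haruki predeceased; the 1/10 allotted to Haruki's branch passes to Haruki's issue by representation.
Kenji is the sole taker at this level and receives the full 1/10.
Noboru predeceased; the 1/5 allotted to Noboru's branch passes to Noboru's issue by representation.
The 1/5 is divided into 3 equal shares of 1/15 among Midori, Chiyo, Sachiko.
Midori is living and takes 1/15.
Chiyo is living and takes 1/15.
Sachiko is living and takes 1/15.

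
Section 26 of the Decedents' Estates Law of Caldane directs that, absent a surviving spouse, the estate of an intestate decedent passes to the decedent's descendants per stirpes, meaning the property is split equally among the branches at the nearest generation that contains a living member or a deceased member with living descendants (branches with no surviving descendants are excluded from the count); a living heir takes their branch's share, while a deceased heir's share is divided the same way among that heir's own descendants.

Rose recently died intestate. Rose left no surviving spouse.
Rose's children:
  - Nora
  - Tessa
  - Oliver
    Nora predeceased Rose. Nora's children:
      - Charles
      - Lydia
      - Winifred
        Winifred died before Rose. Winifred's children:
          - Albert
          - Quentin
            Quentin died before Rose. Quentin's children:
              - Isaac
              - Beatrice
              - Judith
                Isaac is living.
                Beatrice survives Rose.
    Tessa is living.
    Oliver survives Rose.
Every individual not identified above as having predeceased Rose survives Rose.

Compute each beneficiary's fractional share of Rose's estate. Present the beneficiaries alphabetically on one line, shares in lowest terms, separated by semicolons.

There is no surviving spouse, so the entire estate passes to Rose's descendants per stirpes.
The estate is divided into 3 equal shares of 1/3 among Nora, Tessa, Oliver.
Nora predeceased; the 1/3 allotted to Nora's branch passes to Nora's issue by representation.
The 1/3 is divided into 3 equal shares of 1/9 among Charles, Lydia, Winifred.
Charles is living and takes 1/9.
Lydia is living and takes 1/9.
Winifred predeceased; the 1/9 allotted to Winifred's branch passes to Winifred's issue by representation.
The 1/9 is divided into 2 equal shares of 1/18 among Albert, Quentin.
Albert is living and takes 1/18.
Quentin predeceased; the 1/18 allotted to Quentin's branch passes to Quentin's issue by representation.
The 1/18 is divided into 3 equal shares of 1/54 among Isaac, Beatrice, Judith.
Isaac is living and takes 1/54.
Beatrice is living and takes 1/54.
Judith is living and takes 1/54.
Tessa is living and takes 1/3.
Oliver is living and takes 1/3.

Albert 1/18; Beatrice 1/54; Charles 1/9; Isaac 1/54; Judith 1/54; Lydia 1/9; Oliver 1/3; Tessa 1/3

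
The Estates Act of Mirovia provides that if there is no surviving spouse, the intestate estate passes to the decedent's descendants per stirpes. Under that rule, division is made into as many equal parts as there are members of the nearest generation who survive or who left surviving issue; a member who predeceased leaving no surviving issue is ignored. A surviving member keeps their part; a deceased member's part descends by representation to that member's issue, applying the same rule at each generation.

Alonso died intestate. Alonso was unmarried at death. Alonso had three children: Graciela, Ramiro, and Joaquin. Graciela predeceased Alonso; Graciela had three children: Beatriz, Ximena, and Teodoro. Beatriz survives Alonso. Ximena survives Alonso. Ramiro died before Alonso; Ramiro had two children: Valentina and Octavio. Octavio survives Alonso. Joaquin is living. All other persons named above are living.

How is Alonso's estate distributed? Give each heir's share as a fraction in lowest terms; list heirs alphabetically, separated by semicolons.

Beatriz 1/9; Joaquin 1/3; Octavio 1/6; Teodoro 1/9; Valentina 1/6; Ximena 1/9

There is no surviving spouse, so the entire estate passes to Alonso's descendants per stirpes.
The estate is divided into 3 equal shares of 1/3 among Graciela, Ramiro, Joaquin.
Graciela predeceased; the 1/3 allotted to Graciela's branch passes to Graciela's issue by representation.
The 1/3 is divided into 3 equal shares of 1/9 among Beatriz, Ximena, Teodoro.
Beatriz is living and takes 1/9.
Ximena is living and takes 1/9.
Teodoro is living and takes 1/9.
Ramiro predeceased; the 1/3 allotted to Ramiro's branch passes to Ramiro's issue by representation.
The 1/3 is divided into 2 equal shares of 1/6 among Valentina, Octavio.
Valentina is living and takes 1/6.
Octavio is living and takes 1/6.
Joaquin is living and takes 1/3.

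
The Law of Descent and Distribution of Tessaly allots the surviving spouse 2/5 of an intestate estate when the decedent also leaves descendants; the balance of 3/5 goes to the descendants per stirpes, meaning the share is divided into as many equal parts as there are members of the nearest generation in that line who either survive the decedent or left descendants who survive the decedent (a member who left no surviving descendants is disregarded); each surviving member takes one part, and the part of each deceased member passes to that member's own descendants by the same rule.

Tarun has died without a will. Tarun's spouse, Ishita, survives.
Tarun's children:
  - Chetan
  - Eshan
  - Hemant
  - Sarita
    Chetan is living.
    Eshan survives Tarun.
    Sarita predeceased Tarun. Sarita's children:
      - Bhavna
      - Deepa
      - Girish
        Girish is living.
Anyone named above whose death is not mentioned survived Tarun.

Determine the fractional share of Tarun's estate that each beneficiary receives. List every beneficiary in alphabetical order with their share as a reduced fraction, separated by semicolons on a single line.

Ishita, as surviving spouse, takes 2/5.
The remaining 3/5 passes to Tarun's descendants per stirpes.
The 3/5 is divided into 4 equal shares of 3/20 among Chetan, Eshan, Hemant, Sarita.
Chetan is living and takes 3/20.
Eshan is living and takes 3/20.
Hemant is living and takes 3/20.
Sarita predeceased; the 3/20 allotted to Sarita's branch passes to Sarita's issue by representation.
The 3/20 is divided into 3 equal shares of 1/20 among Bhavna, Deepa, Girish.
Bhavna is living and takes 1/20.
Deepa is living and takes 1/20.
Girish is living and takes 1/20.

Bhavna 1/20; Chetan 3/20; Deepa 1/20; Eshan 3/20; Girish 1/20; Hemant 3/20; Ishita 2/5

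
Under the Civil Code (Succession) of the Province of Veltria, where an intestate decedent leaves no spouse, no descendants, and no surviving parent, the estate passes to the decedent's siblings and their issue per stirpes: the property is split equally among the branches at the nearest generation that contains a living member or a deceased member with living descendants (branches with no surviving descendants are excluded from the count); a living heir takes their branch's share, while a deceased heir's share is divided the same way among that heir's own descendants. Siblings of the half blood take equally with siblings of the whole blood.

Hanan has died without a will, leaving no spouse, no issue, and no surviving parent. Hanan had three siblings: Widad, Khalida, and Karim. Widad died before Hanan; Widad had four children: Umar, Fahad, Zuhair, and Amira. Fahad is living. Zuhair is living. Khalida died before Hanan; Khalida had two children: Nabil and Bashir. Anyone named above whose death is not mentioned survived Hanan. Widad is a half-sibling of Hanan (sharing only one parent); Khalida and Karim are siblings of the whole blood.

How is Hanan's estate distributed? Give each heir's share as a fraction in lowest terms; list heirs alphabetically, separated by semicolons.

No spouse, descendants, or parent survives, so the estate passes to Hanan's siblings per stirpes.
Half-blood and whole-blood siblings take equally under the stated rule.
The estate is divided into 3 equal shares of 1/3 among Widad, Khalida, Karim.
Widad predeceased; the 1/3 allotted to Widad's branch passes to Widad's issue by representation.
The 1/3 is divided into 4 equal shares of 1/12 among Umar, Fahad, Zuhair, Amira.
Umar is living and takes 1/12.
Fahad is living and takes 1/12.
Zuhair is living and takes 1/12.
Amira is living and takes 1/12.
Khalida predeceased; the 1/3 allotted to Khalida's branch passes to Khalida's issue by representation.
The 1/3 is divided into 2 equal shares of 1/6 among Nabil, Bashir.
Nabil is living and takes 1/6.
Bashir is living and takes 1/6.
Karim is living and takes 1/3.

Amira 1/12; Bashir 1/6; Fahad 1/12; Karim 1/3; Nabil 1/6; Umar 1/12; Zuhair 1/12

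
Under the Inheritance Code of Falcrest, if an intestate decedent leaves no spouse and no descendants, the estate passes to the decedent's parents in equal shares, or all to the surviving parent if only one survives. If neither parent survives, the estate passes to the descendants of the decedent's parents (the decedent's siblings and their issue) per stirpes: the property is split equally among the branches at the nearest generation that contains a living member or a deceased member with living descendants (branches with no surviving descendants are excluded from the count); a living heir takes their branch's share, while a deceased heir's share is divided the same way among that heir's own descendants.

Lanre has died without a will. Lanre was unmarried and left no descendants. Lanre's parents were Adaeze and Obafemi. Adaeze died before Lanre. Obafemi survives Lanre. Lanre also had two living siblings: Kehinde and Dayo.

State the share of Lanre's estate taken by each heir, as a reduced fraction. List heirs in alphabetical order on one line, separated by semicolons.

Obafemi 1

Only one parent, Obafemi, survives, so Obafemi takes the entire estate. The siblings take nothing because a surviving parent has priority.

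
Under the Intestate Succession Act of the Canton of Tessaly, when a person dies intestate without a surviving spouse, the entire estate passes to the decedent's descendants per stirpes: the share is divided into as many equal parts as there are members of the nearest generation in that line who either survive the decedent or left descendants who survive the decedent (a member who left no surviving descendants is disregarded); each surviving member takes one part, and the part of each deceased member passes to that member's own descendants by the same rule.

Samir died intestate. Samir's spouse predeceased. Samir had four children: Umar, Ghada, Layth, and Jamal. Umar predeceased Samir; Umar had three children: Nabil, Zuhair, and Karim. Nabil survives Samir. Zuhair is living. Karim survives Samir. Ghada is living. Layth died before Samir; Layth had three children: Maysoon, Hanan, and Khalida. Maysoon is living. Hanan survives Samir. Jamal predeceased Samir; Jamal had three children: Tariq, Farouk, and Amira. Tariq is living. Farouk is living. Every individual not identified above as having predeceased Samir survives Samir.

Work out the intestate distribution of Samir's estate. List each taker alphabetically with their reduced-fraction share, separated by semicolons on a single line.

Amira 1/12; Farouk 1/12; Ghada 1/4; Hanan 1/12; Karim 1/12; Khalida 1/12; Maysoon 1/12; Nabil 1/12; Tariq 1/12; Zuhair 1/12

There is no surviving spouse, so the entire estate passes to Samir's descendants per stirpes.
The estate is divided into 4 equal shares of 1/4 among Umar, Ghada, Layth, Jamal.
Umar predeceased; the 1/4 allotted to Umar's branch passes to Umar's issue by representation.
The 1/4 is divided into 3 equal shares of 1/12 among Nabil, Zuhair, Karim.
Nabil is living and takes 1/12.
Zuhair is living and takes 1/12.
Karim is living and takes 1/12.
Ghada is living and takes 1/4.
Layth predeceased; the 1/4 allotted to Layth's branch passes to Layth's issue by representation.
The 1/4 is divided into 3 equal shares of 1/12 among Maysoon, Hanan, Khalida.
Maysoon is living and takes 1/12.
Hanan is living and takes 1/12.
Khalida is living and takes 1/12.
Jamal predeceased; the 1/4 allotted to Jamal's branch passes to Jamal's issue by representation.
The 1/4 is divided into 3 equal shares of 1/12 among Tariq, Farouk, Amira.
Tariq is living and takes 1/12.
Farouk is living and takes 1/12.
Amira is living and takes 1/12.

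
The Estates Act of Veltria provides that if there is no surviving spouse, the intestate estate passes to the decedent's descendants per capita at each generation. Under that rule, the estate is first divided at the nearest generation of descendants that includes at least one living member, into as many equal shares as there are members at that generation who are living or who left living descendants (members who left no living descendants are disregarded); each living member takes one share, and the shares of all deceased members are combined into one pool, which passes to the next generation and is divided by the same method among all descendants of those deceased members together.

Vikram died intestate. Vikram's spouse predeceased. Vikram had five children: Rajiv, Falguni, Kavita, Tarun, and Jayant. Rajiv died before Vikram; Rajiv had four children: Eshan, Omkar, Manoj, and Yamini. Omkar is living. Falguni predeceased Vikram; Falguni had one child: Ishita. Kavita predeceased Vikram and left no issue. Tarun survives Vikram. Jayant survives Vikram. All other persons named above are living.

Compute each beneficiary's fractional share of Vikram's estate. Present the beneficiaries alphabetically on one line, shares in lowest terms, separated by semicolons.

Eshan 1/10; Ishita 1/10; Jayant 1/4; Manoj 1/10; Omkar 1/10; Tarun 1/4; Yamini 1/10

There is no surviving spouse, so the entire estate passes to Vikram's descendants per capita at each generation.
At generation 1 (Rajiv, Falguni, Tarun, Jayant) there are 4 shares of (1)/4 = 1/4 each.
Living: Tarun and Jayant — each takes 1/4.
Deceased: Rajiv and Falguni. Their combined 1/2 is pooled and carried to generation 2.
At generation 2 (Eshan, Omkar, Manoj, Yamini, Ishita) there are 5 shares of (1/2)/5 = 1/10 each.
Living: Eshan, Omkar, Manoj, Yamini, and Ishita — each takes 1/10.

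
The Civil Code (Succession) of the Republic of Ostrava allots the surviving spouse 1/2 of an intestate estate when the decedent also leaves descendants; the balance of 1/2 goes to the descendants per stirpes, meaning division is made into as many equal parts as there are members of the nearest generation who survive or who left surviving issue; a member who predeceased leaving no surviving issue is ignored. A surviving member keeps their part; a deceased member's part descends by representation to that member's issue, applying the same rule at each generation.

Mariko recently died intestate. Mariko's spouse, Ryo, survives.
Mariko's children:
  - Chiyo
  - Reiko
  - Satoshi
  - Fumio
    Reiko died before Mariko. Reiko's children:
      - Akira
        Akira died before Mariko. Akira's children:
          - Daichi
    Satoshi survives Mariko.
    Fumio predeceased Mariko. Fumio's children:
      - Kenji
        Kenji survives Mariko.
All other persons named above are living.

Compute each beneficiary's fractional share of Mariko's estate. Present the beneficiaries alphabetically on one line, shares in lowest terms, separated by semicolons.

Chiyo 1/8; Daichi 1/8; Kenji 1/8; Ryo 1/2; Satoshi 1/8

Ryo, as surviving spouse, takes 1/2.
The remaining 1/2 passes to Mariko's descendants per stirpes.
The 1/2 is divided into 4 equal shares of 1/8 among Chiyo, Reiko, Satoshi, Fumio.
Chiyo is living and takes 1/8.
Reiko predeceased; the 1/8 allotted to Reiko's branch passes to Reiko's issue by representation.
Akira's line is the sole branch at this level, so the full 1/8 passes to Akira's issue by representation.
Daichi is the sole taker at this level and receives the full 1/8.
Satoshi is living and takes 1/8.
Fumio predeceased; the 1/8 allotted to Fumio's branch passes to Fumio's issue by representation.
Kenji is the sole taker at this level and receives the full 1/8.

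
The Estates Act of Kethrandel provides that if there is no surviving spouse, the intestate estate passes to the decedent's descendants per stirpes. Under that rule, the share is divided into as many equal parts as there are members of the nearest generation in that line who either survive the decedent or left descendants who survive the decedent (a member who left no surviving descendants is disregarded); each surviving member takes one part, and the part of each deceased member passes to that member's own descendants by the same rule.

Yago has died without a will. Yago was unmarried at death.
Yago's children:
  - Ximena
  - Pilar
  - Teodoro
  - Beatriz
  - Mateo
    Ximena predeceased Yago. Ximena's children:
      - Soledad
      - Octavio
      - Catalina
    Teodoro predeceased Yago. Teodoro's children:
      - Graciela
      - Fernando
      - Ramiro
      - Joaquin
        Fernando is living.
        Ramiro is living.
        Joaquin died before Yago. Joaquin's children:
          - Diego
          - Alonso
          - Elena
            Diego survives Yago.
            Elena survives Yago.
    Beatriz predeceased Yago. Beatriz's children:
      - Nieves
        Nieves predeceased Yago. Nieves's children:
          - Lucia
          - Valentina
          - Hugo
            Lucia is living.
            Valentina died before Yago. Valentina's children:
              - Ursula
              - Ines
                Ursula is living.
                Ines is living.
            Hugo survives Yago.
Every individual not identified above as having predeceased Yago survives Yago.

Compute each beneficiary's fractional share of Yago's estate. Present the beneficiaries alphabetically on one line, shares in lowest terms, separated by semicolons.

There is no surviving spouse, so the entire estate passes to Yago's descendants per stirpes.
The estate is divided into 5 equal shares of 1/5 among Ximena, Pilar, Teodoro, Beatriz, Mateo.
Ximena predeceased; the 1/5 allotted to Ximena's branch passes to Ximena's issue by representation.
The 1/5 is divided into 3 equal shares of 1/15 among Soledad, Octavio, Catalina.
Soledad is living and takes 1/15.
Octavio is living and takes 1/15.
Catalina is living and takes 1/15.
Pilar is living and takes 1/5.
Teodoro predeceased; the 1/5 allotted to Teodoro's branch passes to Teodoro's issue by representation.
The 1/5 is divided into 4 equal shares of 1/20 among Graciela, Fernando, Ramiro, Joaquin.
Graciela is living and takes 1/20.
Fernando is living and takes 1/20.
Ramiro is living and takes 1/20.
Joaquin predeceased; the 1/20 allotted to Joaquin's branch passes to Joaquin's issue by representation.
The 1/20 is divided into 3 equal shares of 1/60 among Diego, Alonso, Elena.
Diego is living and takes 1/60.
Alonso is living and takes 1/60.
Elena is living and takes 1/60.
Beatriz predeceased; the 1/5 allotted to Beatriz's branch passes to Beatriz's issue by representation.
Nieves's line is the sole branch at this level, so the full 1/5 passes to Nieves's issue by representation.
The 1/5 is divided into 3 equal shares of 1/15 among Lucia, Valentina, Hugo.
Lucia is living and takes 1/15.
Valentina predeceased; the 1/15 allotted to Valentina's branch passes to Valentina's issue by representation.
The 1/15 is divided into 2 equal shares of 1/30 among Ursula, Ines.
Ursula is living and takes 1/30.
Ines is living and takes 1/30.
Hugo is living and takes 1/15.
Mateo is living and takes 1/5.

Alonso 1/60; Catalina 1/15; Diego 1/60; Elena 1/60; Fernando 1/20; Graciela 1/20; Hugo 1/15; Ines 1/30; Lucia 1/15; Mateo 1/5; Octavio 1/15; Pilar 1/5; Ramiro 1/20; Soledad 1/15; Ursula 1/30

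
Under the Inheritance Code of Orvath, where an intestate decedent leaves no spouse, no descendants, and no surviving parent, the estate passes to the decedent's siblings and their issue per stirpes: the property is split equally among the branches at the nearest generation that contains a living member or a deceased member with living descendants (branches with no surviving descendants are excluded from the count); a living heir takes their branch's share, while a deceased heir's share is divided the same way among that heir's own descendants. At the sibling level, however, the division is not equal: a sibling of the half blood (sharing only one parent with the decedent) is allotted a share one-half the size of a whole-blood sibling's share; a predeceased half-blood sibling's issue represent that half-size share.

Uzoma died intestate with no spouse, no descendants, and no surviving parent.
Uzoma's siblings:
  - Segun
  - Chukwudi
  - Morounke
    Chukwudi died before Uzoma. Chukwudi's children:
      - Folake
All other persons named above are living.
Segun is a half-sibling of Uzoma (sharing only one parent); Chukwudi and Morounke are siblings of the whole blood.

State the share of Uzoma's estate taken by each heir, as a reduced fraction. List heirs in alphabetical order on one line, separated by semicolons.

Folake 2/5; Morounke 2/5; Segun 1/5

No spouse, descendants, or parent survives, so the estate passes to Uzoma's siblings per stirpes.
Half-blood siblings count for one-half the weight of whole-blood siblings at the initial division.
Dividing 1 in proportion to weights (total weight 5/2): Segun (weight 1/2) → 1/5; Chukwudi (weight 1) → 2/5; Morounke (weight 1) → 2/5.
Segun is living and takes 1/5.
Chukwudi predeceased; the 2/5 allotted to Chukwudi's branch passes to Chukwudi's issue by representation.
Folake is the sole taker at this level and receives the full 2/5.
Morounke is living and takes 2/5.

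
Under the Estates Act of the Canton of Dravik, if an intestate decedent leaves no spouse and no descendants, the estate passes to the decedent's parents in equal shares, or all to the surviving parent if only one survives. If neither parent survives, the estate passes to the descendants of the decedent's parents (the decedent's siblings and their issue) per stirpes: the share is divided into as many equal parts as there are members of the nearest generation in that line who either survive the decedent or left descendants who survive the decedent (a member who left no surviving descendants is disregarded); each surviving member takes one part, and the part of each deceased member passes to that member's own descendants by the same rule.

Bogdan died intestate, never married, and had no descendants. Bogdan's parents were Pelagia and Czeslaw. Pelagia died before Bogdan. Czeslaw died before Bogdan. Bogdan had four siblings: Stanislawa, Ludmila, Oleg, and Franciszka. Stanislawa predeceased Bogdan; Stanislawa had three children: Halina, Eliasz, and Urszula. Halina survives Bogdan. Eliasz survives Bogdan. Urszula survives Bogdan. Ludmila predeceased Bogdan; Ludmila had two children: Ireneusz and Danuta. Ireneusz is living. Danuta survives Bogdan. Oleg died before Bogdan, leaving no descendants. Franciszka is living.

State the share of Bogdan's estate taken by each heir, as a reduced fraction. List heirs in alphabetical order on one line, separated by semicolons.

Neither parent survives and there are no descendants, so the estate passes to Bogdan's siblings and their issue per stirpes.
Oleg left no surviving issue, so that branch lapses and is disregarded.
The estate is divided into 3 equal shares of 1/3 among Stanislawa, Ludmila, Franciszka.
Stanislawa predeceased; the 1/3 allotted to Stanislawa's branch passes to Stanislawa's issue by representation.
The 1/3 is divided into 3 equal shares of 1/9 among Halina, Eliasz, Urszula.
Halina is living and takes 1/9.
Eliasz is living and takes 1/9.
Urszula is living and takes 1/9.
Ludmila predeceased; the 1/3 allotted to Ludmila's branch passes to Ludmila's issue by representation.
The 1/3 is divided into 2 equal shares of 1/6 among Ireneusz, Danuta.
Ireneusz is living and takes 1/6.
Danuta is living and takes 1/6.
Franciszka is living and takes 1/3.

Danuta 1/6; Eliasz 1/9; Franciszka 1/3; Halina 1/9; Ireneusz 1/6; Urszula 1/9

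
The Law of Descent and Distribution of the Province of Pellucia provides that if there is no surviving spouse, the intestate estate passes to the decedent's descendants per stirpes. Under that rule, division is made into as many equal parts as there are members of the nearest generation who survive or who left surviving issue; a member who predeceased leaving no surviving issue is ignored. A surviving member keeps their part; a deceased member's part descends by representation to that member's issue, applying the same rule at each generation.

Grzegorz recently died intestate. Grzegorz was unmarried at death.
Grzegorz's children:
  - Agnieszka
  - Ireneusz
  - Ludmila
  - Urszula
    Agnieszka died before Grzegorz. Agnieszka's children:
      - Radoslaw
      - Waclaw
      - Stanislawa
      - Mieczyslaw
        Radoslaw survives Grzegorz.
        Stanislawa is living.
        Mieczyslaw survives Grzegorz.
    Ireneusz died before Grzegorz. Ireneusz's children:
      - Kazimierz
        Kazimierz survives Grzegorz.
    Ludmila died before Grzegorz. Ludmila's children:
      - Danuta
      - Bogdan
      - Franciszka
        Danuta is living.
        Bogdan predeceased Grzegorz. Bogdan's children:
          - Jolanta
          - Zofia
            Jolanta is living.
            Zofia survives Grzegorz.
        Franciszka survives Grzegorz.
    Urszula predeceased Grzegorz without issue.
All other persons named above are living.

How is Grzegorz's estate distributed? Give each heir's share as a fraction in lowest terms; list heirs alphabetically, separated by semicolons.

Danuta 1/9; Franciszka 1/9; Jolanta 1/18; Kazimierz 1/3; Mieczyslaw 1/12; Radoslaw 1/12; Stanislawa 1/12; Waclaw 1/12; Zofia 1/18

There is no surviving spouse, so the entire estate passes to Grzegorz's descendants per stirpes.
Urszula left no surviving issue, so that branch lapses and is disregarded.
The estate is divided into 3 equal shares of 1/3 among Agnieszka, Ireneusz, Ludmila.
Agnieszka predeceased; the 1/3 allotted to Agnieszka's branch passes to Agnieszka's issue by representation.
The 1/3 is divided into 4 equal shares of 1/12 among Radoslaw, Waclaw, Stanislawa, Mieczyslaw.
Radoslaw is living and takes 1/12.
Waclaw is living and takes 1/12.
Stanislawa is living and takes 1/12.
Mieczyslaw is living and takes 1/12.
Ireneusz predeceased; the 1/3 allotted to Ireneusz's branch passes to Ireneusz's issue by representation.
Kazimierz is the sole taker at this level and receives the full 1/3.
Ludmila predeceased; the 1/3 allotted to Ludmila's branch passes to Ludmila's issue by representation.
The 1/3 is divided into 3 equal shares of 1/9 among Danuta, Bogdan, Franciszka.
Danuta is living and takes 1/9.
Bogdan predeceased; the 1/9 allotted to Bogdan's branch passes to Bogdan's issue by representation.
The 1/9 is divided into 2 equal shares of 1/18 among Jolanta, Zofia.
Jolanta is living and takes 1/18.
Zofia is living and takes 1/18.
Franciszka is living and takes 1/9.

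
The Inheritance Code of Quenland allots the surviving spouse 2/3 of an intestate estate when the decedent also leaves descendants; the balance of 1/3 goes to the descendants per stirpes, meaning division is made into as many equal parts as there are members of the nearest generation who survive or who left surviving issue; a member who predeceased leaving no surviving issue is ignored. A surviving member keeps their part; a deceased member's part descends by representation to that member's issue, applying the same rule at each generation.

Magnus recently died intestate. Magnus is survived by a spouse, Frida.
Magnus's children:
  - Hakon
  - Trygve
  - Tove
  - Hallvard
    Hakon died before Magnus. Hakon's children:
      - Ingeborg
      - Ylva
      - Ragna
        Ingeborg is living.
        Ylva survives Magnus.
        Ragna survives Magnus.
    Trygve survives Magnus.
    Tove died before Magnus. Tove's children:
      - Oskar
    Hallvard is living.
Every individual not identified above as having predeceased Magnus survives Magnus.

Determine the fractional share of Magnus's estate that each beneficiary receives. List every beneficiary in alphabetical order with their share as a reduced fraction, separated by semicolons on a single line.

Frida 2/3; Hallvard 1/12; Ingeborg 1/36; Oskar 1/12; Ragna 1/36; Trygve 1/12; Ylva 1/36

Frida, as surviving spouse, takes 2/3.
The remaining 1/3 passes to Magnus's descendants per stirpes.
The 1/3 is divided into 4 equal shares of 1/12 among Hakon, Trygve, Tove, Hallvard.
Hakon predeceased; the 1/12 allotted to Hakon's branch passes to Hakon's issue by representation.
The 1/12 is divided into 3 equal shares of 1/36 among Ingeborg, Ylva, Ragna.
Ingeborg is living and takes 1/36.
Ylva is living and takes 1/36.
Ragna is living and takes 1/36.
Trygve is living and takes 1/12.
Tove predeceased; the 1/12 allotted to Tove's branch passes to Tove's issue by representation.
Oskar is the sole taker at this level and receives the full 1/12.
Hallvard is living and takes 1/12.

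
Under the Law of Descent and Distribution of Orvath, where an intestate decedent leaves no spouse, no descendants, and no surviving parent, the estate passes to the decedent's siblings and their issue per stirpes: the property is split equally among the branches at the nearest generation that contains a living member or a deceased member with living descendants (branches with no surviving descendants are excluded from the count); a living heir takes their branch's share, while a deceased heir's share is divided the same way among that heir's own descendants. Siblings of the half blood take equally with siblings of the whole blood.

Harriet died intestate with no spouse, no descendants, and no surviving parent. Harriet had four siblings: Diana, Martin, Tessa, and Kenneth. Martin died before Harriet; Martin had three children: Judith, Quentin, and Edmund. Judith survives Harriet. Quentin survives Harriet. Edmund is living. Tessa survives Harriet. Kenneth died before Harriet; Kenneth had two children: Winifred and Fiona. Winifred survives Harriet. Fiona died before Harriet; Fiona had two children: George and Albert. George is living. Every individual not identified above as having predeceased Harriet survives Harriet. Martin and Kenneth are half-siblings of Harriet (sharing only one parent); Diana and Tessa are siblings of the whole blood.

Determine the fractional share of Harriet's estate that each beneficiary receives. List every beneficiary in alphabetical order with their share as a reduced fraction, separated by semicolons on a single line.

No spouse, descendants, or parent survives, so the estate passes to Harriet's siblings per stirpes.
Half-blood and whole-blood siblings take equally under the stated rule.
The estate is divided into 4 equal shares of 1/4 among Diana, Martin, Tessa, Kenneth.
Diana is living and takes 1/4.
Martin predeceased; the 1/4 allotted to Martin's branch passes to Martin's issue by representation.
The 1/4 is divided into 3 equal shares of 1/12 among Judith, Quentin, Edmund.
Judith is living and takes 1/12.
Quentin is living and takes 1/12.
Edmund is living and takes 1/12.
Tessa is living and takes 1/4.
Kenneth predeceased; the 1/4 allotted to Kenneth's branch passes to Kenneth's issue by representation.
The 1/4 is divided into 2 equal shares of 1/8 among Winifred, Fiona.
Winifred is living and takes 1/8.
Fiona predeceased; the 1/8 allotted to Fiona's branch passes to Fiona's issue by representation.
The 1/8 is divided into 2 equal shares of 1/16 among George, Albert.
George is living and takes 1/16.
Albert is living and takes 1/16.

Albert 1/16; Diana 1/4; Edmund 1/12; George 1/16; Judith 1/12; Quentin 1/12; Tessa 1/4; Winifred 1/8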